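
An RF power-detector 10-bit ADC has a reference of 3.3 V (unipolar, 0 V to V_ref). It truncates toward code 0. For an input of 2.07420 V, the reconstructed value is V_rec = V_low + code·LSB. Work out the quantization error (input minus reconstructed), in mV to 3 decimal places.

One LSB is 3.3 V / 1024 = 3.223 mV.
(V_in − V_low)/LSB = (2.07420 − 0)/0.00322266 = 643.6305 → code 643 (floor).
V_rec = 0 + 643·0.00322266 = 2.072168 V.
Error = 2.07420 − 2.072168 = 0.00203203 V = 2.032 mV.

2.032 mV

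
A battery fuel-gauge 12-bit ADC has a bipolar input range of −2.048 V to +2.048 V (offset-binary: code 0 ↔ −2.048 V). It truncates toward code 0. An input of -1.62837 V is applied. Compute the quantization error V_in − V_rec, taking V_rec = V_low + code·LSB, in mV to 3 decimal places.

0.630 mV

One LSB is 4.096 V / 4096 = 1.000 mV.
Scaled input = 419.6300 LSBs, so code = 419.
V_rec = (−2.048) + 419·0.001 = -1.629 V.
V_in − V_rec = 0.00063 V = 0.630 mV.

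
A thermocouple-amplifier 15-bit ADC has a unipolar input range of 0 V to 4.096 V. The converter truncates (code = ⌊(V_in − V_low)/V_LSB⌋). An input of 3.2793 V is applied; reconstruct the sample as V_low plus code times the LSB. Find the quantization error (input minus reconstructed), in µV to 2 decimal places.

LSB = 4.096/2^15 = 125.00 µV.
(3.2793 − 0)/0.000125 = 26234.4000; ⌊·⌋ gives code 26234.
V_rec = 0 + 26234·0.000125 = 3.27925 V.
V_in − V_rec = 5e-05 V = 50.00 µV.

50.00 µV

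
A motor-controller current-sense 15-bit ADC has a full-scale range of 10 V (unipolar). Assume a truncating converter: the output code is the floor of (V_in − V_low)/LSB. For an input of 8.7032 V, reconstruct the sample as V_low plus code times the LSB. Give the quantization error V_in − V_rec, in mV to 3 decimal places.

Step size: 10 V ÷ 2^15 = 305.18 µV.
Scaled input = 28518.6458 LSBs, so code = 28518.
Reconstructed: 8.7030029 V.
Error = 8.7032 − 8.7030029 = 0.00019707 V = 0.197 mV.

0.197 mV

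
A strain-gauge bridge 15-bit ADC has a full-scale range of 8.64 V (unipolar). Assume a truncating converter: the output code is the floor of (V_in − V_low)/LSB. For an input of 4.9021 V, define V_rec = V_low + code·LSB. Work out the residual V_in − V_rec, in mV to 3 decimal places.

LSB = 8.64/2^15 = 263.67 µV.
(V_in − V_low)/LSB = (4.9021 − 0)/0.000263672 = 18591.6681 → code 18591 (floor).
V_rec = 0 + 18591·0.000263672 = 4.9019238 V.
Difference: 0.000176172 V → 0.176 mV.

0.176 mV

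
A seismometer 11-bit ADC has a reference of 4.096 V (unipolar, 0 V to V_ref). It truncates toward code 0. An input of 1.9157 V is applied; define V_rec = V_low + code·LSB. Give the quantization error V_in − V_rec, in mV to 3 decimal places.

LSB = 4.096/2^11 = 2.000 mV.
(1.9157 − 0)/0.002 = 957.8500; ⌊·⌋ gives code 957.
Code 957 maps back to 0 + 957×0.002 V = 1.914 V.
Difference: 0.0017 V → 1.700 mV.

1.700 mV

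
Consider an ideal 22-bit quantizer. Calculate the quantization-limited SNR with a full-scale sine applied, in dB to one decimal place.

SNR ≈ 6.02·N + 1.76 dB = 6.02·22 + 1.76 = 134.20 dB.

134.2 dB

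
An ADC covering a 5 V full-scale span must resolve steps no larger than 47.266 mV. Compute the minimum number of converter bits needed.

Number of steps required ≥ 5 V / 47.266 mV = 105.78.
Need 2^N ≥ 105.78; 2^6 = 64, 2^7 = 128.
Minimum N = 7.

7 bits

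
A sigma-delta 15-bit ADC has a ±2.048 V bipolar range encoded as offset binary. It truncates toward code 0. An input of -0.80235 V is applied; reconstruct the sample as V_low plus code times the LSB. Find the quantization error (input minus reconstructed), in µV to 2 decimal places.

25.00 µV

LSB = 4.096/2^15 = 125.00 µV.
Scaled input = 9965.2000 LSBs, so code = 9965.
V_rec = (−2.048) + 9965·0.000125 = -0.802375 V.
V_in − V_rec = 2.5e-05 V = 25.00 µV.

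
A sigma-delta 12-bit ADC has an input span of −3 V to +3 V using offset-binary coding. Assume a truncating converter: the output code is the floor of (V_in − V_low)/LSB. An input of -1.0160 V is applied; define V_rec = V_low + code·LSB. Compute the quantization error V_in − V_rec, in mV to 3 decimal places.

0.602 mV

One LSB is 6 V / 4096 = 1.465 mV.
(-1.0160 − (−3))/0.00146484 = 1354.4107; ⌊·⌋ gives code 1354.
V_rec = (−3) + 1354·0.00146484 = -1.0166016 V.
Error = -1.0160 − (−1.0166016) = 0.000601562 V = 0.602 mV.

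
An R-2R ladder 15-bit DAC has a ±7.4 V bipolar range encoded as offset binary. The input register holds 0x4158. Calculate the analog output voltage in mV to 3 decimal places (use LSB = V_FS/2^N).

155.371 mV

LSB = 14.8 V / 2^15 = 451.66 µV.
Code 0x4158 = 16728 decimal.
V_out = (−7.4) + 16728 × 0.00045166 V = 0.155371 V.
= 155.371 mV.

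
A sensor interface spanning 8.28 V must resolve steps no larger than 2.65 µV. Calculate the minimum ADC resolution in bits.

22 bits

Number of steps required ≥ 8.28 V / 2.65 µV = 3124528.30.
Need 2^N ≥ 3124528.30; 2^21 = 2097152, 2^22 = 4194304.
Minimum N = 22.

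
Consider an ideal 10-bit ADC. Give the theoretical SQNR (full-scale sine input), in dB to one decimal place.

SNR ≈ 6.02·N + 1.76 dB = 6.02·10 + 1.76 = 61.96 dB.

62.0 dB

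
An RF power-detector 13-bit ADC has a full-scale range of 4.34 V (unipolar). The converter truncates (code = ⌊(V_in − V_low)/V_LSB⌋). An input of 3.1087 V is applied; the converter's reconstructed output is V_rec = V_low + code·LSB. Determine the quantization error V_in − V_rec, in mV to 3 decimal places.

LSB = 4.34/2^13 = 0.530 mV.
(3.1087 − 0)/0.000529785 = 5867.8503; ⌊·⌋ gives code 5867.
V_rec = 0 + 5867·0.000529785 = 3.1082495 V.
Difference: 0.000450488 V → 0.450 mV.

0.450 mV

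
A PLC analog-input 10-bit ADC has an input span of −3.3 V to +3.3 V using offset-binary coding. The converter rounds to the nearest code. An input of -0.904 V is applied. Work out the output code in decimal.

LSB = 6.6 V / 1024 = 6.445 mV.
Input sits at 371.743 steps above V_low.
So the output code is 372.

code 372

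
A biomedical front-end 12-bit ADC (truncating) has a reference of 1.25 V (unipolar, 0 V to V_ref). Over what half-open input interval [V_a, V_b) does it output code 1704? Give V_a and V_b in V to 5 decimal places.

[0.52002 V, 0.52032 V)

LSB = 1.25/2^12 = 305.18 µV.
V_a = V_low + 1704·LSB = 0.52002 V; V_b = V_low + 1705·LSB = 0.520325 V.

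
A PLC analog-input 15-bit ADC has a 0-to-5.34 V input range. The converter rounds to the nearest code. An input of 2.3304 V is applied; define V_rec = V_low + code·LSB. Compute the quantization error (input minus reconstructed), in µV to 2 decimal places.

16.70 µV

Step size: 5.34 V ÷ 2^15 = 162.96 µV.
Scaled input = 14300.1025 LSBs, so code = 14300.
V_rec = 0 + 14300·0.000162964 = 2.3303833 V.
V_in − V_rec = 1.66992e-05 V = 16.70 µV.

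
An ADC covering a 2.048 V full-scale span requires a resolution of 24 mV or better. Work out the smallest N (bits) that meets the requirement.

7 bits

Number of steps required ≥ 2.048 V / 24 mV = 85.33.
Need 2^N ≥ 85.33; 2^6 = 64, 2^7 = 128.
Minimum N = 7.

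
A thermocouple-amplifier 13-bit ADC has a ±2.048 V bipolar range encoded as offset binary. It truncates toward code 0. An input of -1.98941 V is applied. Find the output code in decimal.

code 117

Full-scale span = 4.096 V; LSB = 4.096/2^13 = 0.500 mV.
(V_in − V_low)/LSB = (-1.98941 − (−2.048)) / 0.0005 = 117.180.
So the output code is 117.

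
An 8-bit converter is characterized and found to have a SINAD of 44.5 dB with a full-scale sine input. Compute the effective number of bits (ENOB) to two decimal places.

7.10 bits

ENOB = (SINAD − 1.76) / 6.02 = (44.5 − 1.76)/6.02 = 7.100.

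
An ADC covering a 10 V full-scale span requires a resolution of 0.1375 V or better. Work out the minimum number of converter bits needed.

Number of steps required ≥ 10 V / 0.1375 V = 72.73.
Need 2^N ≥ 72.73; 2^6 = 64, 2^7 = 128.
Minimum N = 7.

7 bits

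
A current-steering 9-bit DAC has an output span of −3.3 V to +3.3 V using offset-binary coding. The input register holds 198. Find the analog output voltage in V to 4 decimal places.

LSB = 6.6 V / 2^9 = 12.891 mV.
V_out = (−3.3) + 198 × 0.0128906 V = -0.747656 V.

-0.7477 V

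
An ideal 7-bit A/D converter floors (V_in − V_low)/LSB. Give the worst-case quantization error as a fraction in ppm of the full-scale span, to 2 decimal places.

Truncating → worst-case error = 1 LSB = V_FS/2^7, so 1e+06/128 = 7812.5 ppm of full scale.

7812.50 ppm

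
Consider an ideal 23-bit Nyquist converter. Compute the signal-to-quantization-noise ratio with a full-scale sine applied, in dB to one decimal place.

140.2 dB

SNR ≈ 6.02·N + 1.76 dB = 6.02·23 + 1.76 = 140.22 dB.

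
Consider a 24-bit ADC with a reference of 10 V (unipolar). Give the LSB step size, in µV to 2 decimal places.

0.60 µV

Full-scale span = 10 V.
LSB = 10 / 2^24 = 10 / 16777216 = 5.96046e-07 V = 0.60 µV.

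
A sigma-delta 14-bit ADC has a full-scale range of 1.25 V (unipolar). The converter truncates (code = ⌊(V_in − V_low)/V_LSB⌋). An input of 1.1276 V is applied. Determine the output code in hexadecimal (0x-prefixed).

code 0x39BB (decimal 14779)

LSB = 1.25 V / 16384 = 76.29 µV.
(V_in − V_low)/LSB = (1.1276 − 0) / 7.62939e-05 = 14779.679.
Floor → code 14779.
In hexadecimal (0x-prefixed): 0x39BB.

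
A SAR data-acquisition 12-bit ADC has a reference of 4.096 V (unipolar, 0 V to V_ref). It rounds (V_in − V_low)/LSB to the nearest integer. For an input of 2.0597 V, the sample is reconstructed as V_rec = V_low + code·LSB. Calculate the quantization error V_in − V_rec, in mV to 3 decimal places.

-0.300 mV

One LSB is 4.096 V / 4096 = 1.000 mV.
Scaled input = 2059.7000 LSBs, so code = 2060.
Reconstructed: 2.06 V.
Error = 2.0597 − 2.06 = -0.0003 V = -0.300 mV.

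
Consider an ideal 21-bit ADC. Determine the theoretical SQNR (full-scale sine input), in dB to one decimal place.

128.2 dB

SNR ≈ 6.02·N + 1.76 dB = 6.02·21 + 1.76 = 128.18 dB.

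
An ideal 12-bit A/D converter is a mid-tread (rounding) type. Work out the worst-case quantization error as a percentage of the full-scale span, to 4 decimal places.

Rounding → worst-case error = ½ LSB = V_FS/2^13, so 100/8192 = 0.012207 % of full scale.

0.0122 %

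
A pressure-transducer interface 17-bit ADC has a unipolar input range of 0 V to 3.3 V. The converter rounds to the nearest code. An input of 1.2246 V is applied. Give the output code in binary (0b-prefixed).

code 0b1011111000000000 (decimal 48640)

With 131072 levels over 3.3 V, one step is 25.18 µV.
(V_in − V_low)/LSB = (1.2246 − 0) / 2.5177e-05 = 48639.628.
So the output code is 48640.
In binary (0b-prefixed): 0b1011111000000000.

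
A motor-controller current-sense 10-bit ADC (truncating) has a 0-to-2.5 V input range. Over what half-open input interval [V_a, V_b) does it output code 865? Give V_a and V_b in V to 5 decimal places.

[2.11182 V, 2.11426 V)

LSB = 2.5/2^10 = 2.441 mV.
V_a = V_low + 865·LSB = 2.11182 V; V_b = V_low + 866·LSB = 2.11426 V.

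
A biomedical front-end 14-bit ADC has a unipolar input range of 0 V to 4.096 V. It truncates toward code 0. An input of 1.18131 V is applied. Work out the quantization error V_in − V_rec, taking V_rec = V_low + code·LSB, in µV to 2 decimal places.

60.00 µV

LSB = 4.096/2^14 = 250.00 µV.
(V_in − V_low)/LSB = (1.18131 − 0)/0.00025 = 4725.2400 → code 4725 (floor).
V_rec = 0 + 4725·0.00025 = 1.18125 V.
V_in − V_rec = 6e-05 V = 60.00 µV.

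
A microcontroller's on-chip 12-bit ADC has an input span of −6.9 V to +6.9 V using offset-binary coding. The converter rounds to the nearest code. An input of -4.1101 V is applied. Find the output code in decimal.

code 828

With 4096 levels over 13.8 V, one step is 3.369 mV.
(-4.1101 − (−6.9)) / 0.00336914 = 828.075 LSBs.
round(828.075) = 828.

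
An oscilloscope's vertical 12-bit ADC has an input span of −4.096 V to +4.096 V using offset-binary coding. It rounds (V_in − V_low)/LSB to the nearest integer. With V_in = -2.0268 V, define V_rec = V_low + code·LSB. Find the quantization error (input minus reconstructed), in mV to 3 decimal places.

-0.800 mV

LSB = 8.192/2^12 = 2.000 mV.
(V_in − V_low)/LSB = (-2.0268 − (−4.096))/0.002 = 1034.6000 → code 1035 (round).
Reconstructed: -2.026 V.
Difference: -0.0008 V → -0.800 mV.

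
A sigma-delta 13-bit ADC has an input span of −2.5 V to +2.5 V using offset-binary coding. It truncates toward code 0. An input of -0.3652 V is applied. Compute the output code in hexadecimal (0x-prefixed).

Full-scale span = 5 V; LSB = 5/2^13 = 0.610 mV.
Input sits at 3497.656 steps above V_low.
So the output code is 3497.
In hexadecimal (0x-prefixed): 0xDA9.

code 0xDA9 (decimal 3497)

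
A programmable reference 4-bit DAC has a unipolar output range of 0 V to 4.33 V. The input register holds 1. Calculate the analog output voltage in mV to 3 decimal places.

LSB = 4.33 V / 2^4 = 270.625 mV.
V_out = 0 + 1 × 0.270625 V = 0.270625 V.
= 270.625 mV.

270.625 mV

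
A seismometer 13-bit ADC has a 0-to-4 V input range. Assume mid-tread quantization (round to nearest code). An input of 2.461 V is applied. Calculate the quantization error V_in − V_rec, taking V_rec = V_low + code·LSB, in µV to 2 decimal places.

Step size: 4 V ÷ 2^13 = 488.28 µV.
(2.461 − 0)/0.000488281 = 5040.1280; round gives code 5040.
V_rec = 0 + 5040·0.000488281 = 2.4609375 V.
Error = 2.461 − 2.4609375 = 6.25e-05 V = 62.50 µV.

62.50 µV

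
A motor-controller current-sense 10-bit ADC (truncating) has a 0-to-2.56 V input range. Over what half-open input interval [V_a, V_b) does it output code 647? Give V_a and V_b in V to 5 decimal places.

[1.61750 V, 1.62000 V)

LSB = 2.56/2^10 = 2.500 mV.
V_a = V_low + 647·LSB = 1.6175 V; V_b = V_low + 648·LSB = 1.62 V.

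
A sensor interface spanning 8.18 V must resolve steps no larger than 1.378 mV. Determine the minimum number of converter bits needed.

Number of steps required ≥ 8.18 V / 1.378 mV = 5936.14.
Need 2^N ≥ 5936.14; 2^12 = 4096, 2^13 = 8192.
Minimum N = 13.

13 bits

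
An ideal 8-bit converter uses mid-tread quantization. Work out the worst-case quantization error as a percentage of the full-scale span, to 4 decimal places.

Rounding → worst-case error = ½ LSB = V_FS/2^9, so 100/512 = 0.195312 % of full scale.

0.1953 %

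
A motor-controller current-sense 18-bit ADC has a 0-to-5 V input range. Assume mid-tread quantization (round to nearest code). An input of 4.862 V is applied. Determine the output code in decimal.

LSB = 5 V / 262144 = 19.07 µV.
(4.862 − 0) / 1.90735e-05 = 254908.826 LSBs.
So the output code is 254909.

code 254909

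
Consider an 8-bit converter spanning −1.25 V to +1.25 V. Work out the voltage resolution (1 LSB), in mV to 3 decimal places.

Full-scale span = 2.5 V.
LSB = 2.5 / 2^8 = 2.5 / 256 = 0.00976562 V = 9.766 mV.

9.766 mV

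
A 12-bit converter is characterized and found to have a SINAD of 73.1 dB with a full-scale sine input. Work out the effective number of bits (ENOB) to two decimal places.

ENOB = (SINAD − 1.76) / 6.02 = (73.1 − 1.76)/6.02 = 11.850.

11.85 bits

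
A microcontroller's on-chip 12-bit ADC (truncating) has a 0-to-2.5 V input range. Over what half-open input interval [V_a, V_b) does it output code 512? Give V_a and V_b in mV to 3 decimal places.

LSB = 2.5/2^12 = 0.610 mV.
V_a = V_low + 512·LSB = 0.3125 V; V_b = V_low + 513·LSB = 0.31311 V.

[312.500 mV, 313.110 mV)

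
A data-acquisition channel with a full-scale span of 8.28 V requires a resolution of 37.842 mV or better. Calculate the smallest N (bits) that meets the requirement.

8 bits

Number of steps required ≥ 8.28 V / 37.842 mV = 218.80.
Need 2^N ≥ 218.80; 2^7 = 128, 2^8 = 256.
Minimum N = 8.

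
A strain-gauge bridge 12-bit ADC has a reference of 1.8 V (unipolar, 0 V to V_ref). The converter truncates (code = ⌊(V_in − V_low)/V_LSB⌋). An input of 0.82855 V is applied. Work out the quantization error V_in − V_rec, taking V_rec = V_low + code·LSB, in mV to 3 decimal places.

LSB = 1.8/2^12 = 439.45 µV.
Scaled input = 1885.4116 LSBs, so code = 1885.
V_rec = 0 + 1885·0.000439453 = 0.82836914 V.
V_in − V_rec = 0.000180859 V = 0.181 mV.

0.181 mV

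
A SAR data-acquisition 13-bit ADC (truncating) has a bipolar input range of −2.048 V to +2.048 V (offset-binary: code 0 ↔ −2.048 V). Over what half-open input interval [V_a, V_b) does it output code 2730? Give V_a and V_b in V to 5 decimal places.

[-0.68300 V, -0.68250 V)

LSB = 4.096/2^13 = 0.500 mV.
V_a = V_low + 2730·LSB = -0.683 V; V_b = V_low + 2731·LSB = -0.6825 V.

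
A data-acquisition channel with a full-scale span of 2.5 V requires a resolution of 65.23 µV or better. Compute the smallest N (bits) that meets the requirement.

16 bits

Number of steps required ≥ 2.5 V / 65.23 µV = 38325.92.
Need 2^N ≥ 38325.92; 2^15 = 32768, 2^16 = 65536.
Minimum N = 16.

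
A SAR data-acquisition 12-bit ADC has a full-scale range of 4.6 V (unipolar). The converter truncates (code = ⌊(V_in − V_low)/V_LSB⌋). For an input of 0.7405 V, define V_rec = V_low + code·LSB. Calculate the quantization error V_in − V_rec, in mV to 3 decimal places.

0.412 mV

LSB = 4.6/2^12 = 1.123 mV.
(0.7405 − 0)/0.00112305 = 659.3670; ⌊·⌋ gives code 659.
V_rec = 0 + 659·0.00112305 = 0.74008789 V.
Difference: 0.000412109 V → 0.412 mV.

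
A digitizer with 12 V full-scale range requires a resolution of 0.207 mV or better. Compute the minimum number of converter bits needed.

16 bits

Number of steps required ≥ 12 V / 0.207 mV = 57971.01.
Need 2^N ≥ 57971.01; 2^15 = 32768, 2^16 = 65536.
Minimum N = 16.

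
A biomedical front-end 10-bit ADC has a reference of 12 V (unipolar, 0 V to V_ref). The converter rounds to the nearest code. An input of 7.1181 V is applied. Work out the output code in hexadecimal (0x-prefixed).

code 0x25F (decimal 607)

LSB = 12 V / 1024 = 11.719 mV.
(7.1181 − 0) / 0.0117188 = 607.411 LSBs.
Round → code 607.
In hexadecimal (0x-prefixed): 0x25F.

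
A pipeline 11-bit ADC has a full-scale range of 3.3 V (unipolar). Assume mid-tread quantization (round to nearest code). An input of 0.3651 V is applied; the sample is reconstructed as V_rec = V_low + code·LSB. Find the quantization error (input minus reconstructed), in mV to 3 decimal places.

-0.671 mV

LSB = 3.3/2^11 = 1.611 mV.
Scaled input = 226.5833 LSBs, so code = 227.
V_rec = 0 + 227·0.00161133 = 0.36577148 V.
V_in − V_rec = -0.000671484 V = -0.671 mV.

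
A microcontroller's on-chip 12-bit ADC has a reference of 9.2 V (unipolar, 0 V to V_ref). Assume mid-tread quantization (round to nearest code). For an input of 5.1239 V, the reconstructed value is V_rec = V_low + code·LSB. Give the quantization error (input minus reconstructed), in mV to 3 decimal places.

Step size: 9.2 V ÷ 2^12 = 2.246 mV.
(5.1239 − 0)/0.00224609 = 2281.2494; round gives code 2281.
V_rec = 0 + 2281·0.00224609 = 5.1233398 V.
Error = 5.1239 − 5.1233398 = 0.000560156 V = 0.560 mV.

0.560 mV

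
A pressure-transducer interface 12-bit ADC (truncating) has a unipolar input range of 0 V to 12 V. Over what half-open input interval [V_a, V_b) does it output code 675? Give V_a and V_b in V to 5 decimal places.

[1.97754 V, 1.98047 V)

LSB = 12/2^12 = 2.930 mV.
V_a = V_low + 675·LSB = 1.97754 V; V_b = V_low + 676·LSB = 1.98047 V.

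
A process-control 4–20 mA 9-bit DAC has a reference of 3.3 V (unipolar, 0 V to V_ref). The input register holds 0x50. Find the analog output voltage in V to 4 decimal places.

LSB = 3.3 V / 2^9 = 6.445 mV.
Code 0x50 = 80 decimal.
V_out = 0 + 80 × 0.00644531 V = 0.515625 V.

0.5156 V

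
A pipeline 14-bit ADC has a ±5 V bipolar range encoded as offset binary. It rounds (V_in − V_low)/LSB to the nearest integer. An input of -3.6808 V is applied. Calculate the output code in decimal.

With 16384 levels over 10 V, one step is 0.610 mV.
Input sits at 2161.377 steps above V_low.
round(2161.377) = 2161.

code 2161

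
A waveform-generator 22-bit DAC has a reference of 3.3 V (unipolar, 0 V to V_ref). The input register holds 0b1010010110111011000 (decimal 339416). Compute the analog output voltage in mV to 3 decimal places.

LSB = 3.3 V / 2^22 = 0.79 µV.
Code 0b1010010110111011000 = 339416 decimal.
V_out = 0 + 339416 × 7.86781e-07 V = 0.267046 V.
= 267.046 mV.

267.046 mV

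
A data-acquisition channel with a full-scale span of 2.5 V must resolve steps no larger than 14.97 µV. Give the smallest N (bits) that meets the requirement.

Number of steps required ≥ 2.5 V / 14.97 µV = 167000.67.
Need 2^N ≥ 167000.67; 2^17 = 131072, 2^18 = 262144.
Minimum N = 18.

18 bits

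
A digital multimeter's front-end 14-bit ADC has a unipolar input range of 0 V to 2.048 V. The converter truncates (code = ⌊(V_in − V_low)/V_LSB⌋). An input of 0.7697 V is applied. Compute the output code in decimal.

code 6157

Full-scale span = 2.048 V; LSB = 2.048/2^14 = 125.00 µV.
(V_in − V_low)/LSB = (0.7697 − 0) / 0.000125 = 6157.600.
⌊·⌋(6157.600) = 6157.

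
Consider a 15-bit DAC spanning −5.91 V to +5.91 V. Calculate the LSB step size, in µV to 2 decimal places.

Full-scale span = 11.82 V.
LSB = 11.82 / 2^15 = 11.82 / 32768 = 0.000360718 V = 360.72 µV.

360.72 µV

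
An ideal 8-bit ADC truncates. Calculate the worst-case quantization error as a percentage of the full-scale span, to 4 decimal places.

0.3906 %

Truncating → worst-case error = 1 LSB = V_FS/2^8, so 100/256 = 0.390625 % of full scale.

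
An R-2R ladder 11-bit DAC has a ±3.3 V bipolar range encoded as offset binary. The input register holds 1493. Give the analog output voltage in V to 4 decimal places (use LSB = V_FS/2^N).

1.5114 V

LSB = 6.6 V / 2^11 = 3.223 mV.
V_out = (−3.3) + 1493 × 0.00322266 V = 1.51143 V.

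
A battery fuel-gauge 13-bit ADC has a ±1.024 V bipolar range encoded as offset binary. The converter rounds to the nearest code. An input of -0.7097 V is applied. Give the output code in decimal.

Full-scale span = 2.048 V; LSB = 2.048/2^13 = 250.00 µV.
(-0.7097 − (−1.024)) / 0.00025 = 1257.200 LSBs.
round(1257.200) = 1257.

code 1257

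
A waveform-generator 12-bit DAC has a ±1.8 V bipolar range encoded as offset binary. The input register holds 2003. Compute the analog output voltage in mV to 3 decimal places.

LSB = 3.6 V / 2^12 = 0.879 mV.
V_out = (−1.8) + 2003 × 0.000878906 V = -0.0395508 V.
= -39.551 mV.

-39.551 mV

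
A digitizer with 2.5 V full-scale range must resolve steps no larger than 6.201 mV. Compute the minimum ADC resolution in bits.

9 bits

Number of steps required ≥ 2.5 V / 6.201 mV = 403.16.
Need 2^N ≥ 403.16; 2^8 = 256, 2^9 = 512.
Minimum N = 9.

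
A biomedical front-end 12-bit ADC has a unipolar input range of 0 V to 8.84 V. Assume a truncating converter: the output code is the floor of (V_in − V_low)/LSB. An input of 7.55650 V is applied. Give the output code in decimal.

With 4096 levels over 8.84 V, one step is 2.158 mV.
Input sits at 3501.292 steps above V_low.
So the output code is 3501.

code 3501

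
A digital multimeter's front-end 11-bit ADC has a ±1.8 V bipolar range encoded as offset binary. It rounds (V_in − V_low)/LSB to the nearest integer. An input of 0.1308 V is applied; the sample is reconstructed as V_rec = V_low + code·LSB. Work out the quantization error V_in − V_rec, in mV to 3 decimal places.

One LSB is 3.6 V / 2048 = 1.758 mV.
(0.1308 − (−1.8))/0.00175781 = 1098.4107; round gives code 1098.
V_rec = (−1.8) + 1098·0.00175781 = 0.13007812 V.
Error = 0.1308 − 0.13007812 = 0.000721875 V = 0.722 mV.

0.722 mV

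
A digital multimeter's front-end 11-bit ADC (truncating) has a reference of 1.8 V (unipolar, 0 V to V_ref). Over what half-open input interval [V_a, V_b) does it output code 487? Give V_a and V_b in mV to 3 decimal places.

[428.027 mV, 428.906 mV)

LSB = 1.8/2^11 = 0.879 mV.
V_a = V_low + 487·LSB = 0.428027 V; V_b = V_low + 488·LSB = 0.428906 V.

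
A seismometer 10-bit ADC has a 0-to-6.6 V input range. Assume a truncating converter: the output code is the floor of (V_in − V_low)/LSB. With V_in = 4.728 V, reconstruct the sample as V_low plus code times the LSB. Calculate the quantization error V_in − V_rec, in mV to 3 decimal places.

LSB = 6.6/2^10 = 6.445 mV.
(V_in − V_low)/LSB = (4.728 − 0)/0.00644531 = 733.5564 → code 733 (floor).
Reconstructed: 4.7244141 V.
Difference: 0.00358594 V → 3.586 mV.

3.586 mV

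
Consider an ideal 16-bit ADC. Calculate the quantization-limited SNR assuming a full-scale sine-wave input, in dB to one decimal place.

SNR ≈ 6.02·N + 1.76 dB = 6.02·16 + 1.76 = 98.08 dB.

98.1 dB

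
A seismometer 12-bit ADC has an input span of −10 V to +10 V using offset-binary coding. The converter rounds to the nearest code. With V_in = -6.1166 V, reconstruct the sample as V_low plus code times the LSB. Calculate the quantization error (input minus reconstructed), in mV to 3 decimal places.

1.564 mV

Step size: 20 V ÷ 2^12 = 4.883 mV.
Scaled input = 795.3203 LSBs, so code = 795.
Reconstructed: -6.1181641 V.
V_in − V_rec = 0.00156406 V = 1.564 mV.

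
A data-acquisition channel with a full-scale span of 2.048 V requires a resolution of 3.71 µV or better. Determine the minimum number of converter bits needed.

Number of steps required ≥ 2.048 V / 3.71 µV = 552021.56.
Need 2^N ≥ 552021.56; 2^19 = 524288, 2^20 = 1048576.
Minimum N = 20.

20 bits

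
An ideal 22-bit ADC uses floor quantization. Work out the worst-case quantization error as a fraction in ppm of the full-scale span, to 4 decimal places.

Truncating → worst-case error = 1 LSB = V_FS/2^22, so 1e+06/4194304 = 0.238419 ppm of full scale.

0.2384 ppm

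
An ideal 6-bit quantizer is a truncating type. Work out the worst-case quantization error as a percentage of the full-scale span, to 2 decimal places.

Truncating → worst-case error = 1 LSB = V_FS/2^6, so 100/64 = 1.5625 % of full scale.

1.56 %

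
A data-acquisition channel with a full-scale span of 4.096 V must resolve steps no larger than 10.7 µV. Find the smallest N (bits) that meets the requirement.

19 bits

Number of steps required ≥ 4.096 V / 10.7 µV = 382803.74.
Need 2^N ≥ 382803.74; 2^18 = 262144, 2^19 = 524288.
Minimum N = 19.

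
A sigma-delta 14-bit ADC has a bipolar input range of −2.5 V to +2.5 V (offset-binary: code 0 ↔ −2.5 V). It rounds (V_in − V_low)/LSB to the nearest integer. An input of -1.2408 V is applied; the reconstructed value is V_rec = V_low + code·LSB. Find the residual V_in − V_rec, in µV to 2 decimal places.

Step size: 5 V ÷ 2^14 = 305.18 µV.
(-1.2408 − (−2.5))/0.000305176 = 4126.1466; round gives code 4126.
Reconstructed: -1.2408447 V.
Error = -1.2408 − (−1.2408447) = 4.47266e-05 V = 44.73 µV.

44.73 µV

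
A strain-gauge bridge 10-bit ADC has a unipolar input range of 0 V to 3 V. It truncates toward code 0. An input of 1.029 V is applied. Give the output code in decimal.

code 351

LSB = 3 V / 1024 = 2.930 mV.
(1.029 − 0) / 0.00292969 = 351.232 LSBs.
Floor → code 351.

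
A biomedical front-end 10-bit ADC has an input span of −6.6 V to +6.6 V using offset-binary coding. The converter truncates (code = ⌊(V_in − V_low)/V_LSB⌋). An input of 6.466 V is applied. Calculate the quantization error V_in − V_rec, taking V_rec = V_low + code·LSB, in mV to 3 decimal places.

7.797 mV

Step size: 13.2 V ÷ 2^10 = 12.891 mV.
(V_in − V_low)/LSB = (6.466 − (−6.6))/0.0128906 = 1013.6048 → code 1013 (floor).
Code 1013 maps back to (−6.6) + 1013×0.0128906 V = 6.4582031 V.
Error = 6.466 − 6.4582031 = 0.00779687 V = 7.797 mV.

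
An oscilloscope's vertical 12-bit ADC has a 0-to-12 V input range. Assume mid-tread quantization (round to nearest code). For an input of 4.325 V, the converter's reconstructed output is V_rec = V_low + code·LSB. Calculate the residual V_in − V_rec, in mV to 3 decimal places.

LSB = 12/2^12 = 2.930 mV.
Scaled input = 1476.2667 LSBs, so code = 1476.
Code 1476 maps back to 0 + 1476×0.00292969 V = 4.3242188 V.
Difference: 0.00078125 V → 0.781 mV.

0.781 mV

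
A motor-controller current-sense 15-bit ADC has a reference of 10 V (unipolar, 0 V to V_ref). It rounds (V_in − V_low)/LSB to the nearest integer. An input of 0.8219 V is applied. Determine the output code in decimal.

code 2693

With 32768 levels over 10 V, one step is 305.18 µV.
(0.8219 − 0) / 0.000305176 = 2693.202 LSBs.
So the output code is 2693.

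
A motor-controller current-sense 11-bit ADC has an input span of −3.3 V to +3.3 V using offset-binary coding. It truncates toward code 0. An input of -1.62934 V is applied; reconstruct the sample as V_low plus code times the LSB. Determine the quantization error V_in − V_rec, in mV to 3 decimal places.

1.324 mV

Step size: 6.6 V ÷ 2^11 = 3.223 mV.
Scaled input = 518.4109 LSBs, so code = 518.
Reconstructed: -1.6306641 V.
Difference: 0.00132406 V → 1.324 mV.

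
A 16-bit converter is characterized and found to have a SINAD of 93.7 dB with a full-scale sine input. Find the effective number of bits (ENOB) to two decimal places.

15.27 bits

ENOB = (SINAD − 1.76) / 6.02 = (93.7 − 1.76)/6.02 = 15.272.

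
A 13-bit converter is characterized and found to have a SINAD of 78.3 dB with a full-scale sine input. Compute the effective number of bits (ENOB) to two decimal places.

ENOB = (SINAD − 1.76) / 6.02 = (78.3 − 1.76)/6.02 = 12.714.

12.71 bits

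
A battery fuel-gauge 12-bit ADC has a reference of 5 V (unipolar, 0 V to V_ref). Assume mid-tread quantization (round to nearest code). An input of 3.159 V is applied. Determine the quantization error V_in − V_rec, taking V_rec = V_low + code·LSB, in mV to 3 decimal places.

One LSB is 5 V / 4096 = 1.221 mV.
Scaled input = 2587.8528 LSBs, so code = 2588.
Code 2588 maps back to 0 + 2588×0.0012207 V = 3.1591797 V.
Difference: -0.000179687 V → -0.180 mV.

-0.180 mV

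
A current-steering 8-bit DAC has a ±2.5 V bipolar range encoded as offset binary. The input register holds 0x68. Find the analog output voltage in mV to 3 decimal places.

LSB = 5 V / 2^8 = 19.531 mV.
Code 0x68 = 104 decimal.
V_out = (−2.5) + 104 × 0.0195312 V = -0.46875 V.
= -468.750 mV.

-468.750 mV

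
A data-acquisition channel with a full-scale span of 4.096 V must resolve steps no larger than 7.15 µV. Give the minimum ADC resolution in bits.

20 bits

Number of steps required ≥ 4.096 V / 7.15 µV = 572867.13.
Need 2^N ≥ 572867.13; 2^19 = 524288, 2^20 = 1048576.
Minimum N = 20.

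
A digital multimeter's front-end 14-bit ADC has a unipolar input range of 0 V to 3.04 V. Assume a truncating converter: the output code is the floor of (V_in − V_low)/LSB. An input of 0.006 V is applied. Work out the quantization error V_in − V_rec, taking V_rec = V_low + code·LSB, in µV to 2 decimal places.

62.50 µV

One LSB is 3.04 V / 16384 = 185.55 µV.
(0.006 − 0)/0.000185547 = 32.3368; ⌊·⌋ gives code 32.
Reconstructed: 0.0059375 V.
Error = 0.006 − 0.0059375 = 6.25e-05 V = 62.50 µV.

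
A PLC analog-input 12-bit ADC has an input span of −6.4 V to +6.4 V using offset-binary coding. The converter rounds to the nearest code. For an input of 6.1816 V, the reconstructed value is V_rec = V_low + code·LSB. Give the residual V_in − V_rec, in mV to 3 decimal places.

0.350 mV

One LSB is 12.8 V / 4096 = 3.125 mV.
Scaled input = 4026.1120 LSBs, so code = 4026.
Reconstructed: 6.18125 V.
V_in − V_rec = 0.00035 V = 0.350 mV.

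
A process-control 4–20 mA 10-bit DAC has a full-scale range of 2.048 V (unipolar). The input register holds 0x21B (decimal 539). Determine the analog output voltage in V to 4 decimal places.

1.0780 V

LSB = 2.048 V / 2^10 = 2.000 mV.
Code 0x21B = 539 decimal.
V_out = 0 + 539 × 0.002 V = 1.078 V.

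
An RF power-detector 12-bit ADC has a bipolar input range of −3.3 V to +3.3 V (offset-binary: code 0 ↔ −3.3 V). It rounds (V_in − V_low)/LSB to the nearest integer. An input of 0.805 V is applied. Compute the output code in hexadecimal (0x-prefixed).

With 4096 levels over 6.6 V, one step is 1.611 mV.
Input sits at 2547.588 steps above V_low.
Round → code 2548.
In hexadecimal (0x-prefixed): 0x9F4.

code 0x9F4 (decimal 2548)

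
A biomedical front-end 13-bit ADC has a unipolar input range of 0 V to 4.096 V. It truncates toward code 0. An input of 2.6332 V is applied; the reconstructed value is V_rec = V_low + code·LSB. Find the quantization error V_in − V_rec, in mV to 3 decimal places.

Step size: 4.096 V ÷ 2^13 = 0.500 mV.
(V_in − V_low)/LSB = (2.6332 − 0)/0.0005 = 5266.4000 → code 5266 (floor).
Reconstructed: 2.633 V.
V_in − V_rec = 0.0002 V = 0.200 mV.

0.200 mV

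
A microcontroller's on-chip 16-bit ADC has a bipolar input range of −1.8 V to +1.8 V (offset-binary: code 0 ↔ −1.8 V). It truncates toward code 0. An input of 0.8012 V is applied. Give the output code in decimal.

LSB = 3.6 V / 65536 = 54.93 µV.
(V_in − V_low)/LSB = (0.8012 − (−1.8)) / 5.49316e-05 = 47353.401.
So the output code is 47353.

code 47353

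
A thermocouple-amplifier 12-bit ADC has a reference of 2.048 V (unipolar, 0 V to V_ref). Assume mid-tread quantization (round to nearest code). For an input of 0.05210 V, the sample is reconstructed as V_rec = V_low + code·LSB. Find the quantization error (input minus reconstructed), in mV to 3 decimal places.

LSB = 2.048/2^12 = 0.500 mV.
(V_in − V_low)/LSB = (0.05210 − 0)/0.0005 = 104.2000 → code 104 (round).
V_rec = 0 + 104·0.0005 = 0.052 V.
Difference: 0.0001 V → 0.100 mV.

0.100 mV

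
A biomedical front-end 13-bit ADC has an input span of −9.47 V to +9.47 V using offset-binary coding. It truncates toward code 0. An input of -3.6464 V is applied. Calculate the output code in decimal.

Full-scale span = 18.94 V; LSB = 18.94/2^13 = 2.312 mV.
Input sits at 2518.845 steps above V_low.
So the output code is 2518.

code 2518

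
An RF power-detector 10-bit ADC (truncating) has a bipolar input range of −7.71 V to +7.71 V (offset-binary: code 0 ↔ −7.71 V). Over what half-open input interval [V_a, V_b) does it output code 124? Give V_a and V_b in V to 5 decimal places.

LSB = 15.42/2^10 = 15.059 mV.
V_a = V_low + 124·LSB = -5.84273 V; V_b = V_low + 125·LSB = -5.82768 V.

[-5.84273 V, -5.82768 V)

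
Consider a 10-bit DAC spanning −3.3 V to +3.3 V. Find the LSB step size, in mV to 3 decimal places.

Full-scale span = 6.6 V.
LSB = 6.6 / 2^10 = 6.6 / 1024 = 0.00644531 V = 6.445 mV.

6.445 mV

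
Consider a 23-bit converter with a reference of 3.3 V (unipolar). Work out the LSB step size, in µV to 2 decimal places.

0.39 µV

Full-scale span = 3.3 V.
LSB = 3.3 / 2^23 = 3.3 / 8388608 = 3.93391e-07 V = 0.39 µV.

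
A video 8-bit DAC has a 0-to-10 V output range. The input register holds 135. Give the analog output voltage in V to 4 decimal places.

5.2734 V

LSB = 10 V / 2^8 = 39.062 mV.
V_out = 0 + 135 × 0.0390625 V = 5.27344 V.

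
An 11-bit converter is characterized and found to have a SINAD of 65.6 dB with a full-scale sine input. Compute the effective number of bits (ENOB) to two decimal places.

ENOB = (SINAD − 1.76) / 6.02 = (65.6 − 1.76)/6.02 = 10.605.

10.60 bits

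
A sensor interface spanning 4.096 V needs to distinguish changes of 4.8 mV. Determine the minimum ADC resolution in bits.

Number of steps required ≥ 4.096 V / 4.8 mV = 853.33.
Need 2^N ≥ 853.33; 2^9 = 512, 2^10 = 1024.
Minimum N = 10.

10 bits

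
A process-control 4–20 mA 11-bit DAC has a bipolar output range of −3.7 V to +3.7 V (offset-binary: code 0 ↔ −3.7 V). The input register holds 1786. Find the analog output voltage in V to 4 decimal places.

2.7533 V

LSB = 7.4 V / 2^11 = 3.613 mV.
V_out = (−3.7) + 1786 × 0.00361328 V = 2.75332 V.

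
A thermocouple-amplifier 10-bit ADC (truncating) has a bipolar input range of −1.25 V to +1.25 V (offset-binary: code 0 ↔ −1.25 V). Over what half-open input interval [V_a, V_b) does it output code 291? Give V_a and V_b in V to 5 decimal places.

LSB = 2.5/2^10 = 2.441 mV.
V_a = V_low + 291·LSB = -0.539551 V; V_b = V_low + 292·LSB = -0.537109 V.

[-0.53955 V, -0.53711 V)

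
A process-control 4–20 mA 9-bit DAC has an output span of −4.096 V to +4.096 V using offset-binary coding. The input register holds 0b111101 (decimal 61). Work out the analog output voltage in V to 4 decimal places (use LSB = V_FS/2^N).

-3.1200 V

LSB = 8.192 V / 2^9 = 16.000 mV.
Code 0b111101 = 61 decimal.
V_out = (−4.096) + 61 × 0.016 V = -3.12 V.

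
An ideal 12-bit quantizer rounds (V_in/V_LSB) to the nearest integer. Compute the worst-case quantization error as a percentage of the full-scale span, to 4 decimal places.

0.0122 %

Rounding → worst-case error = ½ LSB = V_FS/2^13, so 100/8192 = 0.012207 % of full scale.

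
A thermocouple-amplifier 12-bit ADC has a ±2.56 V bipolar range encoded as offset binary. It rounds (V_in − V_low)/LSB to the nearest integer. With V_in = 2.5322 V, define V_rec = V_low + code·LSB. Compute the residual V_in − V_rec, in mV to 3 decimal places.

LSB = 5.12/2^12 = 1.250 mV.
(2.5322 − (−2.56))/0.00125 = 4073.7600; round gives code 4074.
Reconstructed: 2.5325 V.
Difference: -0.0003 V → -0.300 mV.

-0.300 mV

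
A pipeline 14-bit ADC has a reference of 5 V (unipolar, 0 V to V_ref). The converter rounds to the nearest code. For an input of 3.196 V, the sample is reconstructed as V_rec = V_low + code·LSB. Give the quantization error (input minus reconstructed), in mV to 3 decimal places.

-0.106 mV

Step size: 5 V ÷ 2^14 = 305.18 µV.
Scaled input = 10472.6528 LSBs, so code = 10473.
Reconstructed: 3.196106 V.
Difference: -0.000105957 V → -0.106 mV.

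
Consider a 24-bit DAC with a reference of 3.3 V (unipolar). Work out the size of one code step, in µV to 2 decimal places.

0.20 µV

Full-scale span = 3.3 V.
LSB = 3.3 / 2^24 = 3.3 / 16777216 = 1.96695e-07 V = 0.20 µV.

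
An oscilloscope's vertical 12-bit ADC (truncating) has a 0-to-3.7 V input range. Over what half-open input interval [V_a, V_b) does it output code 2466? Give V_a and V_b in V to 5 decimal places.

LSB = 3.7/2^12 = 0.903 mV.
V_a = V_low + 2466·LSB = 2.22759 V; V_b = V_low + 2467·LSB = 2.22849 V.

[2.22759 V, 2.22849 V)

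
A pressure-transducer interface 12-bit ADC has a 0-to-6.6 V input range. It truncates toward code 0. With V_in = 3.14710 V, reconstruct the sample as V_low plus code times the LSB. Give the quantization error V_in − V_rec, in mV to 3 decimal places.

0.176 mV

One LSB is 6.6 V / 4096 = 1.611 mV.
(3.14710 − 0)/0.00161133 = 1953.1093; ⌊·⌋ gives code 1953.
V_rec = 0 + 1953·0.00161133 = 3.1469238 V.
Error = 3.14710 − 3.1469238 = 0.000176172 V = 0.176 mV.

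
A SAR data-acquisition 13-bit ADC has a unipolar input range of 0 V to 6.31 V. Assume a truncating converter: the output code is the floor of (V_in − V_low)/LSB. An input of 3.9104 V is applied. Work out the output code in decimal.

code 5076

With 8192 levels over 6.31 V, one step is 0.770 mV.
Input sits at 5076.703 steps above V_low.
Floor → code 5076.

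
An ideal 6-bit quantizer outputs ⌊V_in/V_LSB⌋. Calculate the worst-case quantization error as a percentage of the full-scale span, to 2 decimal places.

1.56 %

Truncating → worst-case error = 1 LSB = V_FS/2^6, so 100/64 = 1.5625 % of full scale.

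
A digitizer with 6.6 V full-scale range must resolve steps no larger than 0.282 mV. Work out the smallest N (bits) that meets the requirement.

15 bits

Number of steps required ≥ 6.6 V / 0.282 mV = 23404.26.
Need 2^N ≥ 23404.26; 2^14 = 16384, 2^15 = 32768.
Minimum N = 15.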